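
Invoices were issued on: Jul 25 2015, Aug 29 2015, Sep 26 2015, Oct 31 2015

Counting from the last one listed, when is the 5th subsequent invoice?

Mar 26 2016

All Saturdays; the gaps (35, 28, 35) vary with month length.
This is the last Saturday of each month.
November 2015 ends with Saturday Nov 28 2015.
Last Saturday of December 2015: Dec 26 2015.
January 2016 ends with Saturday Jan 30 2016.
February 2016 ends with Saturday Feb 27 2016.
March 2016 ends with Saturday Mar 26 2016.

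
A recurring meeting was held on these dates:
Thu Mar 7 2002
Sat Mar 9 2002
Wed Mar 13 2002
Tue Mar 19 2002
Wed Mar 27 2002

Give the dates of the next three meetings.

Sat Apr 6 2002, Thu Apr 18 2002, Thu May 2 2002

The spacing grows by 2 each time: 2, 4, 6, 8 days.
Next gap: 10 days. Wed Mar 27 2002 + 10 days = Sat Apr 6 2002.
Next gap: 12 days. Sat Apr 6 2002 + 12 days = Thu Apr 18 2002.
Next gap: 14 days. Thu Apr 18 2002 + 14 days = Thu May 2 2002.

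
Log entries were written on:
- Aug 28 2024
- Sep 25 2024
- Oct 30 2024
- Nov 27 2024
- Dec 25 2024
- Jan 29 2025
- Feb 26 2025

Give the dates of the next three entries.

Every date is a Wednesday; gaps 28, 35, 28, 28, 35, 28 days.
Each is the last Wednesday of its month (at least one falls on the 29th or later, ruling out '4th Wednesday').
Last Wednesday of March 2025: Mar 26 2025.
April 2025 ends with Wednesday Apr 30 2025.
May 2025 ends with Wednesday May 28 2025.

Mar 26 2025, Apr 30 2025, May 28 2025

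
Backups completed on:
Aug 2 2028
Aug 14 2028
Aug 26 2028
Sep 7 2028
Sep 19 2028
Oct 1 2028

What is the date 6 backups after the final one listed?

Dec 12 2028

The spacing is 12, 12, 12, 12, 12 days — always 12 days.
Oct 1 2028 + 12 days = Oct 13 2028.
Oct 13 2028 + 12 days = Oct 25 2028.
Oct 25 2028 + 12 days = Nov 6 2028.
Nov 6 2028 + 12 days = Nov 18 2028.
Nov 18 2028 + 12 days = Nov 30 2028.
Nov 30 2028 + 12 days = Dec 12 2028.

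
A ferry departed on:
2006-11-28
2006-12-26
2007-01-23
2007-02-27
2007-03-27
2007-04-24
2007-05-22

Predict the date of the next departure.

2007-06-26

All dates are Tuesdays, 28, 28, 35, 28, 28, 28 days apart.
Specifically, the 4th Tuesday of each month.
June 2007 — 4th Tuesday is 2007-06-26.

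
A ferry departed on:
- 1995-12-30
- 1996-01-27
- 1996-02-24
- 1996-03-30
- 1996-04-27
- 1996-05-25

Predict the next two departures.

1996-06-29, 1996-07-27

Every date is a Saturday; gaps 28, 28, 35, 28, 28 days.
Each is the last Saturday of its month (at least one falls on the 29th or later, ruling out '4th Saturday').
Last Saturday of June 1996: 1996-06-29.
July 1996 ends with Saturday 1996-07-27.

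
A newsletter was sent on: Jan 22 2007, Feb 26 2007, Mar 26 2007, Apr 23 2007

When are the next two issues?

These are Mondays at 28- or 35-day spacing (35, 28, 28).
The pattern: 4th Monday of the month.
4th Monday of May 2007: May 28 2007.
4th Monday of June 2007: Jun 25 2007.

May 28 2007, Jun 25 2007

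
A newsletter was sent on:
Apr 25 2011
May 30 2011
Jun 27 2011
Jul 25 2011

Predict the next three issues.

Aug 29 2011, Sep 26 2011, Oct 31 2011

All Mondays; the gaps (35, 28, 28) vary with month length.
This is the last Monday of each month.
August 2011 ends with Monday Aug 29 2011.
September 2011 ends with Monday Sep 26 2011.
Last Monday of October 2011: Oct 31 2011.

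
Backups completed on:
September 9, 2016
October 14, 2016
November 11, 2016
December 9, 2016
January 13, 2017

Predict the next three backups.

All dates are Fridays, 35, 28, 28, 35 days apart.
Specifically, the 2nd Friday of each month.
2nd Friday of February 2017: February 10, 2017.
2nd Friday of March 2017: March 10, 2017.
2nd Friday of April 2017: April 14, 2017.

February 10, 2017; March 10, 2017; April 14, 2017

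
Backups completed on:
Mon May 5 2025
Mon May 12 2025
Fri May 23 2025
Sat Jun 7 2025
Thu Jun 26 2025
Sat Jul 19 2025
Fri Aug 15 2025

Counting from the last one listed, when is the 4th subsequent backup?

The spacing grows by 4 each time: 7, 11, 15, 19, 23, 27 days.
Next gap: 31 days. Fri Aug 15 2025 + 31 days = Mon Sep 15 2025.
Next gap: 35 days. Mon Sep 15 2025 + 35 days = Mon Oct 20 2025.
Next gap: 39 days. Mon Oct 20 2025 + 39 days = Fri Nov 28 2025.
Next gap: 43 days. Fri Nov 28 2025 + 43 days = Sat Jan 10 2026.

Sat Jan 10 2026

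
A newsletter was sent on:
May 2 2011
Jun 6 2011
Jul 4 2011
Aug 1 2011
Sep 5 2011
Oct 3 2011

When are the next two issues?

Nov 7 2011, Dec 5 2011

All dates are Mondays, 35, 28, 28, 35, 28 days apart.
Specifically, the 1st Monday of each month.
1st Monday of November 2011: Nov 7 2011.
1st Monday of December 2011: Dec 5 2011.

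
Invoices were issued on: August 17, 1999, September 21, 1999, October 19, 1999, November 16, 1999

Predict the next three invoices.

These are Tuesdays at 28- or 35-day spacing (35, 28, 28).
The pattern: 3rd Tuesday of the month.
3rd Tuesday of December 1999: December 21, 1999.
3rd Tuesday of January 2000: January 18, 2000.
February 2000 — 3rd Tuesday is February 15, 2000.

December 21, 1999; January 18, 2000; February 15, 2000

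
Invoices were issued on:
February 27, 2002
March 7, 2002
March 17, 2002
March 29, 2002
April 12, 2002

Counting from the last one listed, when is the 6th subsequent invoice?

Intervals are 8, 10, 12, 14 days — an arithmetic progression with common difference 2.
Next gap: 16 days. April 12, 2002 + 16 days = April 28, 2002.
Next gap: 18 days. April 28, 2002 + 18 days = May 16, 2002.
Next gap: 20 days. May 16, 2002 + 20 days = June 5, 2002.
Next gap: 22 days. June 5, 2002 + 22 days = June 27, 2002.
Next gap: 24 days. June 27, 2002 + 24 days = July 21, 2002.
Next gap: 26 days. July 21, 2002 + 26 days = August 16, 2002.

August 16, 2002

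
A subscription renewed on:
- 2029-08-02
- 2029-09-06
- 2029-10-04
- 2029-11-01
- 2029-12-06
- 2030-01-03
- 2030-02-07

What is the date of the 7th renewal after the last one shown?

2030-09-05

Gaps: 35, 28, 28, 35, 28, 35 days — a mix of 28 and 35. Every date is a Thursday.
Each is the 1st Thursday of its month.
1st Thursday of March 2030: 2030-03-07.
April 2030 — 1st Thursday is 2030-04-04.
May 2030 — 1st Thursday is 2030-05-02.
1st Thursday of June 2030: 2030-06-06.
1st Thursday of July 2030: 2030-07-04.
August 2030 — 1st Thursday is 2030-08-01.
September 2030 — 1st Thursday is 2030-09-05.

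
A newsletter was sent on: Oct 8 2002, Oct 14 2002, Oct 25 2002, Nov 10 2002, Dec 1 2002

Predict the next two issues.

Dec 27 2002, Jan 27 2003

The spacing grows by 5 each time: 6, 11, 16, 21 days.
Next gap: 26 days. Dec 1 2002 + 26 days = Dec 27 2002.
Next gap: 31 days. Dec 27 2002 + 31 days = Jan 27 2003.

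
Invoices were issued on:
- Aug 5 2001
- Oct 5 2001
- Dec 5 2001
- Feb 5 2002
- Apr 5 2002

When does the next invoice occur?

The day-of-month is always 5 (61, 61, 62, 59 days between events).
So this recurs on the 5th of every 2 months.
June 2002: Jun 5 2002.

Jun 5 2002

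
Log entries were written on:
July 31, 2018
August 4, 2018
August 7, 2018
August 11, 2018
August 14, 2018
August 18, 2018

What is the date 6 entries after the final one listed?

September 8, 2018

Every event lands on a Tuesday or Saturday (gaps cycle 4, 3, 4, 3, 4).
So the schedule is: every Tuesday and Saturday.
The following Tuesday is August 21, 2018.
The following Saturday is August 25, 2018.
The following Tuesday is August 28, 2018.
Next Saturday: September 1, 2018.
The following Tuesday is September 4, 2018.
The following Saturday is September 8, 2018.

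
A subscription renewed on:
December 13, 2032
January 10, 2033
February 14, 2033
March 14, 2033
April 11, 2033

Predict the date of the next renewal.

Gaps: 28, 35, 28, 28 days — a mix of 28 and 35. Every date is a Monday.
Each is the 2nd Monday of its month.
May 2033 — 2nd Monday is May 9, 2033.

May 9, 2033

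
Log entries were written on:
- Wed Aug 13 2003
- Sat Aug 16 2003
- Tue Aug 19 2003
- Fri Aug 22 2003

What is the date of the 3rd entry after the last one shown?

Every event comes 3 days after the last (3, 3, 3).
Fri Aug 22 2003 + 3 days = Mon Aug 25 2003.
Mon Aug 25 2003 + 3 days = Thu Aug 28 2003.
Thu Aug 28 2003 + 3 days = Sun Aug 31 2003.

Sun Aug 31 2003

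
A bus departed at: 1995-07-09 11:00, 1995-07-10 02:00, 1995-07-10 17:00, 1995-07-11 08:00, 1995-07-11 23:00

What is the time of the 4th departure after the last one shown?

Gaps: 15, 15, 15, 15 hours — each event is 15 hours after the previous one.
1995-07-11 23:00 + 15 h = 1995-07-12 14:00.
1995-07-12 14:00 + 15 h = 1995-07-13 05:00.
1995-07-13 05:00 + 15 h = 1995-07-13 20:00.
1995-07-13 20:00 + 15 h = 1995-07-14 11:00.

1995-07-14 11:00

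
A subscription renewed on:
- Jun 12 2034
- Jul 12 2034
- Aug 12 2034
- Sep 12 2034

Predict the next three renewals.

Oct 12 2034, Nov 12 2034, Dec 12 2034

Each date is the 12th; the gaps (30, 31, 31) track the month lengths.
The rule is the 12th of each month.
Next: October 2034 → Oct 12 2034.
November 2034: Nov 12 2034.
Next: December 2034 → Dec 12 2034.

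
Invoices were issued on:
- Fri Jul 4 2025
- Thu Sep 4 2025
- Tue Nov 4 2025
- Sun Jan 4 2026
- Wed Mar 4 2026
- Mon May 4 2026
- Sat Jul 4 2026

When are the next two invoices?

Gaps: 62, 61, 61, 59, 61, 61 days — not constant. Every event is on the 4th of the month.
Pattern: the 4th of every 2 months.
September 2026: Fri Sep 4 2026.
November 2026: Wed Nov 4 2026.

Fri Sep 4 2026, Wed Nov 4 2026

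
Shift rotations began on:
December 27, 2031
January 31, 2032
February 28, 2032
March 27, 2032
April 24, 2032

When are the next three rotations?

May 29, 2032; June 26, 2032; July 31, 2032

All Saturdays; the gaps (35, 28, 28, 28) vary with month length.
This is the last Saturday of each month.
Last Saturday of May 2032: May 29, 2032.
June 2032 ends with Saturday June 26, 2032.
July 2032 ends with Saturday July 31, 2032.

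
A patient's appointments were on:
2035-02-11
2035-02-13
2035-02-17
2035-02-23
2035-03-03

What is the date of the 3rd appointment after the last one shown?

Intervals are 2, 4, 6, 8 days — an arithmetic progression with common difference 2.
Next gap: 10 days. 2035-03-03 + 10 days = 2035-03-13.
Next gap: 12 days. 2035-03-13 + 12 days = 2035-03-25.
Next gap: 14 days. 2035-03-25 + 14 days = 2035-04-08.

2035-04-08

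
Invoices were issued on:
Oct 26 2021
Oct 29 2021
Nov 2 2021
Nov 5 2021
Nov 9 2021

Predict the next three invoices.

Nov 12 2021, Nov 16 2021, Nov 19 2021

The gap pattern 3, 4, 3, 4 repeats every 2 events.
These are the Tuesdays and Fridays of each week.
The following Friday is Nov 12 2021.
Next Tuesday: Nov 16 2021.
The following Friday is Nov 19 2021.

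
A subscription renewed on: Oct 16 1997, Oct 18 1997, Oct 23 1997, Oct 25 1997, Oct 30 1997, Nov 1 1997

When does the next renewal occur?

Nov 6 1997

Every event lands on a Thursday or Saturday (gaps cycle 2, 5, 2, 5, 2).
So the schedule is: every Thursday and Saturday.
The following Thursday is Nov 6 1997.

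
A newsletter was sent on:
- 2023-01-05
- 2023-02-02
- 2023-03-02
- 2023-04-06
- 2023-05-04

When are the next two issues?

2023-06-01, 2023-07-06

These are Thursdays at 28- or 35-day spacing (28, 28, 35, 28).
The pattern: 1st Thursday of the month.
June 2023 — 1st Thursday is 2023-06-01.
1st Thursday of July 2023: 2023-07-06.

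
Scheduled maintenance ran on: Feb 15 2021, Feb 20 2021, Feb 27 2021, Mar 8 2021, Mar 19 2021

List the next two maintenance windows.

Intervals are 5, 7, 9, 11 days — an arithmetic progression with common difference 2.
Next gap: 13 days. Mar 19 2021 + 13 days = Apr 1 2021.
Next gap: 15 days. Apr 1 2021 + 15 days = Apr 16 2021.

Apr 1 2021, Apr 16 2021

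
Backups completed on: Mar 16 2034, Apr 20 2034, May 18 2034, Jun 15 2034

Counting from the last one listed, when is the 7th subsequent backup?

Jan 18 2035

These are Thursdays at 28- or 35-day spacing (35, 28, 28).
The pattern: 3rd Thursday of the month.
July 2034 — 3rd Thursday is Jul 20 2034.
3rd Thursday of August 2034: Aug 17 2034.
September 2034 — 3rd Thursday is Sep 21 2034.
October 2034 — 3rd Thursday is Oct 19 2034.
3rd Thursday of November 2034: Nov 16 2034.
December 2034 — 3rd Thursday is Dec 21 2034.
January 2035 — 3rd Thursday is Jan 18 2035.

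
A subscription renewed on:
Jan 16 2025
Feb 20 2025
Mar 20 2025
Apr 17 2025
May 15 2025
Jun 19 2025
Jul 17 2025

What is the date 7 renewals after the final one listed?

Feb 19 2026

All dates are Thursdays, 35, 28, 28, 28, 35, 28 days apart.
Specifically, the 3rd Thursday of each month.
3rd Thursday of August 2025: Aug 21 2025.
3rd Thursday of September 2025: Sep 18 2025.
3rd Thursday of October 2025: Oct 16 2025.
3rd Thursday of November 2025: Nov 20 2025.
December 2025 — 3rd Thursday is Dec 18 2025.
3rd Thursday of January 2026: Jan 15 2026.
February 2026 — 3rd Thursday is Feb 19 2026.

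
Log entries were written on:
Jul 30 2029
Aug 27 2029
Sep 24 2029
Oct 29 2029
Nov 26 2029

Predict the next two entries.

Dec 31 2029, Jan 28 2030

All Mondays; the gaps (28, 28, 35, 28) vary with month length.
This is the last Monday of each month.
Last Monday of December 2029: Dec 31 2029.
Last Monday of January 2030: Jan 28 2030.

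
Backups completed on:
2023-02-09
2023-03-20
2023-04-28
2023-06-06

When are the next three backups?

2023-07-15, 2023-08-23, 2023-10-01

Every event comes 39 days after the last (39, 39, 39).
2023-06-06 + 39 days = 2023-07-15.
2023-07-15 + 39 days = 2023-08-23.
2023-08-23 + 39 days = 2023-10-01.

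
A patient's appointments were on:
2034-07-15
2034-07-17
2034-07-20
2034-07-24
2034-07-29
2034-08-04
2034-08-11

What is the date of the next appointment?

Gaps: 2, 3, 4, 5, 6, 7 days — each gap is 1 larger than the previous one.
Next gap: 8 days. 2034-08-11 + 8 days = 2034-08-19.

2034-08-19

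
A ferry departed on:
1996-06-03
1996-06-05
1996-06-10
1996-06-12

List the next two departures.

Gaps: 2, 5, 2 days — not constant, but cyclic with period 2.
The events fall on every Monday and Wednesday.
Next Monday: 1996-06-17.
The following Wednesday is 1996-06-19.

1996-06-17, 1996-06-19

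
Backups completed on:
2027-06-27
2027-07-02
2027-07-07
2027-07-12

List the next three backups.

2027-07-17, 2027-07-22, 2027-07-27

Every event comes 5 days after the last (5, 5, 5).
2027-07-12 + 5 days = 2027-07-17.
2027-07-17 + 5 days = 2027-07-22.
2027-07-22 + 5 days = 2027-07-27.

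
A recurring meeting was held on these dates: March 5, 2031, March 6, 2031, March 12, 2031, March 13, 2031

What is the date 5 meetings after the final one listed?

The gap pattern 1, 6, 1 repeats every 2 events.
These are the Wednesdays and Thursdays of each week.
Next Wednesday: March 19, 2031.
The following Thursday is March 20, 2031.
Next Wednesday: March 26, 2031.
Next Thursday: March 27, 2031.
Next Wednesday: April 2, 2031.

April 2, 2031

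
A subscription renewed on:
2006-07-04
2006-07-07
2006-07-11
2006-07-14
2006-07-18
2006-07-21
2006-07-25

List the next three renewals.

Every event lands on a Tuesday or Friday (gaps cycle 3, 4, 3, 4, 3, 4).
So the schedule is: every Tuesday and Friday.
The following Friday is 2006-07-28.
Next Tuesday: 2006-08-01.
The following Friday is 2006-08-04.

2006-07-28, 2006-08-01, 2006-08-04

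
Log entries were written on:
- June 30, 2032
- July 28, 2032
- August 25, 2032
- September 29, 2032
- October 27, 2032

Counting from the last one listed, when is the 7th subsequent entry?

May 25, 2033

These are Wednesdays with 28, 28, 35, 28-day gaps.
Each is the final Wednesday of its month — June 30, 2032 is past the 28th, so '4th Wednesday' doesn't fit.
Last Wednesday of November 2032: November 24, 2032.
December 2032 ends with Wednesday December 29, 2032.
January 2033 ends with Wednesday January 26, 2033.
February 2033 ends with Wednesday February 23, 2033.
Last Wednesday of March 2033: March 30, 2033.
April 2033 ends with Wednesday April 27, 2033.
May 2033 ends with Wednesday May 25, 2033.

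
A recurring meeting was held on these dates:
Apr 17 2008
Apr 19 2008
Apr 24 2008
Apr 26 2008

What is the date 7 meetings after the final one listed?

May 22 2008

Every event lands on a Thursday or Saturday (gaps cycle 2, 5, 2).
So the schedule is: every Thursday and Saturday.
Next Thursday: May 1 2008.
The following Saturday is May 3 2008.
The following Thursday is May 8 2008.
Next Saturday: May 10 2008.
The following Thursday is May 15 2008.
The following Saturday is May 17 2008.
Next Thursday: May 22 2008.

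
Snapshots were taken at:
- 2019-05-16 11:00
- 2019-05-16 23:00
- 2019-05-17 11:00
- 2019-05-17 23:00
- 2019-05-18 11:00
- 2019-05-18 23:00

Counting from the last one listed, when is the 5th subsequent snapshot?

2019-05-21 11:00

Spacing: 12, 12, 12, 12, 12 h — constant 12 h.
2019-05-18 23:00 + 12 h = 2019-05-19 11:00.
2019-05-19 11:00 + 12 h = 2019-05-19 23:00.
2019-05-19 23:00 + 12 h = 2019-05-20 11:00.
2019-05-20 11:00 + 12 h = 2019-05-20 23:00.
2019-05-20 23:00 + 12 h = 2019-05-21 11:00.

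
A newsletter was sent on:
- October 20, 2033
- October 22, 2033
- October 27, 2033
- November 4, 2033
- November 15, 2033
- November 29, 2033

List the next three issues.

Gaps: 2, 5, 8, 11, 14 days — each gap is 3 larger than the previous one.
Next gap: 17 days. November 29, 2033 + 17 days = December 16, 2033.
Next gap: 20 days. December 16, 2033 + 20 days = January 5, 2034.
Next gap: 23 days. January 5, 2034 + 23 days = January 28, 2034.

December 16, 2033; January 5, 2034; January 28, 2034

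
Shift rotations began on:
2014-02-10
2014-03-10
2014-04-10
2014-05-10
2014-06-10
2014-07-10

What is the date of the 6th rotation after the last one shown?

Each date is the 10th; the gaps (28, 31, 30, 31, 30) track the month lengths.
The rule is the 10th of each month.
August 2014: 2014-08-10.
September 2014: 2014-09-10.
October 2014: 2014-10-10.
November 2014: 2014-11-10.
December 2014: 2014-12-10.
Next: January 2015 → 2015-01-10.

2015-01-10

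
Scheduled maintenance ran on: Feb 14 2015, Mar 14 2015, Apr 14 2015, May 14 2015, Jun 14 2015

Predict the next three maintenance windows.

Jul 14 2015, Aug 14 2015, Sep 14 2015

The day-of-month is always 14 (28, 31, 30, 31 days between events).
So this recurs on the 14th of each month.
July 2015: Jul 14 2015.
August 2015: Aug 14 2015.
September 2015: Sep 14 2015.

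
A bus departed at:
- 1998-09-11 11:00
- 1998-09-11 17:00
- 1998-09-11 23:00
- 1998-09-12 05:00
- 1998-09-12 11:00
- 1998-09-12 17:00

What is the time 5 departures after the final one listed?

1998-09-13 23:00

Spacing: 6, 6, 6, 6, 6 h — constant 6 h.
1998-09-12 17:00 + 6 h = 1998-09-12 23:00.
1998-09-12 23:00 + 6 h = 1998-09-13 05:00.
1998-09-13 05:00 + 6 h = 1998-09-13 11:00.
1998-09-13 11:00 + 6 h = 1998-09-13 17:00.
1998-09-13 17:00 + 6 h = 1998-09-13 23:00.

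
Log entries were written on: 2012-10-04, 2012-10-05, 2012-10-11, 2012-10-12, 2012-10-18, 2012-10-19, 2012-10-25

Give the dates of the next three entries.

2012-10-26, 2012-11-01, 2012-11-02

The gap pattern 1, 6, 1, 6, 1, 6 repeats every 2 events.
These are the Thursdays and Fridays of each week.
Next Friday: 2012-10-26.
Next Thursday: 2012-11-01.
The following Friday is 2012-11-02.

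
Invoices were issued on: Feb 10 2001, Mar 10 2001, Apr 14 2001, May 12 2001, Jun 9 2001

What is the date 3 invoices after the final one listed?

Sep 8 2001

All dates are Saturdays, 28, 35, 28, 28 days apart.
Specifically, the 2nd Saturday of each month.
July 2001 — 2nd Saturday is Jul 14 2001.
August 2001 — 2nd Saturday is Aug 11 2001.
September 2001 — 2nd Saturday is Sep 8 2001.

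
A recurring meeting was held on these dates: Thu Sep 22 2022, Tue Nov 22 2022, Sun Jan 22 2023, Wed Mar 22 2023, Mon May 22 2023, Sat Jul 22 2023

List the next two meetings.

Each date is the 22nd; the gaps (61, 61, 59, 61, 61) track the month lengths.
The rule is the 22nd of every 2 months.
September 2023: Fri Sep 22 2023.
November 2023: Wed Nov 22 2023.

Fri Sep 22 2023, Wed Nov 22 2023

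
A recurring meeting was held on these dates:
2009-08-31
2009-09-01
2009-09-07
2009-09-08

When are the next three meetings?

Gaps: 1, 6, 1 days — not constant, but cyclic with period 2.
The events fall on every Monday and Tuesday.
The following Monday is 2009-09-14.
The following Tuesday is 2009-09-15.
Next Monday: 2009-09-21.

2009-09-14, 2009-09-15, 2009-09-21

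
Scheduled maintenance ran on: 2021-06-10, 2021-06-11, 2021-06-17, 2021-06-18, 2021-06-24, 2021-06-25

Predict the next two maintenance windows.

2021-07-01, 2021-07-02

Every event lands on a Thursday or Friday (gaps cycle 1, 6, 1, 6, 1).
So the schedule is: every Thursday and Friday.
Next Thursday: 2021-07-01.
Next Friday: 2021-07-02.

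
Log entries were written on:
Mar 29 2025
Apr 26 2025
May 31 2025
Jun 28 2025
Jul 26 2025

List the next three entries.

Aug 30 2025, Sep 27 2025, Oct 25 2025

All Saturdays; the gaps (28, 35, 28, 28) vary with month length.
This is the last Saturday of each month.
Last Saturday of August 2025: Aug 30 2025.
Last Saturday of September 2025: Sep 27 2025.
October 2025 ends with Saturday Oct 25 2025.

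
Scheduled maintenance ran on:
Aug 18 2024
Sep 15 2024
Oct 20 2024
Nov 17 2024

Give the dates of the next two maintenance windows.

Dec 15 2024, Jan 19 2025

These are Sundays at 28- or 35-day spacing (28, 35, 28).
The pattern: 3rd Sunday of the month.
3rd Sunday of December 2024: Dec 15 2024.
January 2025 — 3rd Sunday is Jan 19 2025.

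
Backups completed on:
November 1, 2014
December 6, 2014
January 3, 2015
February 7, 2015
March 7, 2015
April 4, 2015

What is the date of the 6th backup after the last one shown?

October 3, 2015

Gaps: 35, 28, 35, 28, 28 days — a mix of 28 and 35. Every date is a Saturday.
Each is the 1st Saturday of its month.
1st Saturday of May 2015: May 2, 2015.
June 2015 — 1st Saturday is June 6, 2015.
July 2015 — 1st Saturday is July 4, 2015.
August 2015 — 1st Saturday is August 1, 2015.
September 2015 — 1st Saturday is September 5, 2015.
1st Saturday of October 2015: October 3, 2015.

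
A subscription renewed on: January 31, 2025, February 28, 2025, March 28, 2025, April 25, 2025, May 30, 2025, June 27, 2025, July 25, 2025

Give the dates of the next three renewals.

All Fridays; the gaps (28, 28, 28, 35, 28, 28) vary with month length.
This is the last Friday of each month.
August 2025 ends with Friday August 29, 2025.
September 2025 ends with Friday September 26, 2025.
October 2025 ends with Friday October 31, 2025.

August 29, 2025; September 26, 2025; October 31, 2025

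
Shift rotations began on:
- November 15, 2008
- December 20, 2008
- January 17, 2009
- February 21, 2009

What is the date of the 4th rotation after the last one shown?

June 20, 2009

Gaps: 35, 28, 35 days — a mix of 28 and 35. Every date is a Saturday.
Each is the 3rd Saturday of its month.
3rd Saturday of March 2009: March 21, 2009.
3rd Saturday of April 2009: April 18, 2009.
May 2009 — 3rd Saturday is May 16, 2009.
June 2009 — 3rd Saturday is June 20, 2009.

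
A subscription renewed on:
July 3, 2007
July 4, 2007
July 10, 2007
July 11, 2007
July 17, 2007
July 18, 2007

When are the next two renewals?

July 24, 2007; July 25, 2007

Gaps: 1, 6, 1, 6, 1 days — not constant, but cyclic with period 2.
The events fall on every Tuesday and Wednesday.
Next Tuesday: July 24, 2007.
Next Wednesday: July 25, 2007.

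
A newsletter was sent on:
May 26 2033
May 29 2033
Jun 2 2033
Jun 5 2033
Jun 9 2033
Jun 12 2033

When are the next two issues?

Jun 16 2033, Jun 19 2033

Every event lands on a Thursday or Sunday (gaps cycle 3, 4, 3, 4, 3).
So the schedule is: every Thursday and Sunday.
The following Thursday is Jun 16 2033.
The following Sunday is Jun 19 2033.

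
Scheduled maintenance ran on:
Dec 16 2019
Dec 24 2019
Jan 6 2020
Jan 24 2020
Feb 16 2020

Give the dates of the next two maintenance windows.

Mar 15 2020, Apr 17 2020

The spacing grows by 5 each time: 8, 13, 18, 23 days.
Next gap: 28 days. Feb 16 2020 + 28 days = Mar 15 2020.
Next gap: 33 days. Mar 15 2020 + 33 days = Apr 17 2020.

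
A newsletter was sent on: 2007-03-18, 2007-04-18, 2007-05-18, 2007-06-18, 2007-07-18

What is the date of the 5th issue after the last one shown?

2007-12-18

Gaps: 31, 30, 31, 30 days — not constant. Every event is on the 18th of the month.
Pattern: the 18th of each month.
August 2007: 2007-08-18.
Next: September 2007 → 2007-09-18.
October 2007: 2007-10-18.
Next: November 2007 → 2007-11-18.
Next: December 2007 → 2007-12-18.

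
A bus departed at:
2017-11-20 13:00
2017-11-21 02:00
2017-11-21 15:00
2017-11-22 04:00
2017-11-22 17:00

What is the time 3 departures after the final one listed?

2017-11-24 08:00

Gaps: 13, 13, 13, 13 hours — each event is 13 hours after the previous one.
2017-11-22 17:00 + 13 h = 2017-11-23 06:00.
2017-11-23 06:00 + 13 h = 2017-11-23 19:00.
2017-11-23 19:00 + 13 h = 2017-11-24 08:00.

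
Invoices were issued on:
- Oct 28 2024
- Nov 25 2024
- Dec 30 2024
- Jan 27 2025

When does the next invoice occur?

Feb 24 2025

These are Mondays with 28, 35, 28-day gaps.
Each is the final Monday of its month — Dec 30 2024 is past the 28th, so '4th Monday' doesn't fit.
February 2025 ends with Monday Feb 24 2025.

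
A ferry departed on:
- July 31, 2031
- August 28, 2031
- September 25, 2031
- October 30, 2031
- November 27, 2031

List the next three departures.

Every date is a Thursday; gaps 28, 28, 35, 28 days.
Each is the last Thursday of its month (at least one falls on the 29th or later, ruling out '4th Thursday').
Last Thursday of December 2031: December 25, 2031.
January 2032 ends with Thursday January 29, 2032.
February 2032 ends with Thursday February 26, 2032.

December 25, 2031; January 29, 2032; February 26, 2032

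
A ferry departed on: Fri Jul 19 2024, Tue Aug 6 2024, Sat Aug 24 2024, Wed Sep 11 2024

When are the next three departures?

Sun Sep 29 2024, Thu Oct 17 2024, Mon Nov 4 2024

The spacing is 18, 18, 18 days — always 18 days.
Wed Sep 11 2024 + 18 days = Sun Sep 29 2024.
Sun Sep 29 2024 + 18 days = Thu Oct 17 2024.
Thu Oct 17 2024 + 18 days = Mon Nov 4 2024.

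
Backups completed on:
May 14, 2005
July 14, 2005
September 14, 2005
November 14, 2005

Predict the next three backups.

January 14, 2006; March 14, 2006; May 14, 2006

Each date is the 14th; the gaps (61, 62, 61) track the month lengths.
The rule is the 14th of every 2 months.
January 2006: January 14, 2006.
Next: March 2006 → March 14, 2006.
Next: May 2006 → May 14, 2006.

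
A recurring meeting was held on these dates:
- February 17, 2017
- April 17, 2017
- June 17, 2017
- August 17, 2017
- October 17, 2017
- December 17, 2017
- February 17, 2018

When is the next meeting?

Each date is the 17th; the gaps (59, 61, 61, 61, 61, 62) track the month lengths.
The rule is the 17th of every 2 months.
Next: April 2018 → April 17, 2018.

April 17, 2018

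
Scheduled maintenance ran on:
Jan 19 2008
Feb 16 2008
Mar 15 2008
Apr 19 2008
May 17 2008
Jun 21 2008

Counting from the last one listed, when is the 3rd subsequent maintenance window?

Sep 20 2008

Gaps: 28, 28, 35, 28, 35 days — a mix of 28 and 35. Every date is a Saturday.
Each is the 3rd Saturday of its month.
July 2008 — 3rd Saturday is Jul 19 2008.
August 2008 — 3rd Saturday is Aug 16 2008.
3rd Saturday of September 2008: Sep 20 2008.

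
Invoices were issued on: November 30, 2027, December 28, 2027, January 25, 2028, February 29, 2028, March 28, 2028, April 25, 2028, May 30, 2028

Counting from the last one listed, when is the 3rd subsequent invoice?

August 29, 2028

Every date is a Tuesday; gaps 28, 28, 35, 28, 28, 35 days.
Each is the last Tuesday of its month (at least one falls on the 29th or later, ruling out '4th Tuesday').
June 2028 ends with Tuesday June 27, 2028.
July 2028 ends with Tuesday July 25, 2028.
Last Tuesday of August 2028: August 29, 2028.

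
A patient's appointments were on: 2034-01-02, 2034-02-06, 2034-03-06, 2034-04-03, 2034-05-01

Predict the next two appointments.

Gaps: 35, 28, 28, 28 days — a mix of 28 and 35. Every date is a Monday.
Each is the 1st Monday of its month.
June 2034 — 1st Monday is 2034-06-05.
July 2034 — 1st Monday is 2034-07-03.

2034-06-05, 2034-07-03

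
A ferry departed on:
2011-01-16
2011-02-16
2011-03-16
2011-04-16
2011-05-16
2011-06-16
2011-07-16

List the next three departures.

2011-08-16, 2011-09-16, 2011-10-16

Each date is the 16th; the gaps (31, 28, 31, 30, 31, 30) track the month lengths.
The rule is the 16th of each month.
Next: August 2011 → 2011-08-16.
Next: September 2011 → 2011-09-16.
October 2011: 2011-10-16.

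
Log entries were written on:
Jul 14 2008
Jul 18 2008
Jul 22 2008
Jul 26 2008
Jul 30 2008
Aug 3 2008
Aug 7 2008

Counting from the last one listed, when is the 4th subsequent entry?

Every event comes 4 days after the last (4, 4, 4, 4, 4, 4).
Aug 7 2008 + 4 days = Aug 11 2008.
Aug 11 2008 + 4 days = Aug 15 2008.
Aug 15 2008 + 4 days = Aug 19 2008.
Aug 19 2008 + 4 days = Aug 23 2008.

Aug 23 2008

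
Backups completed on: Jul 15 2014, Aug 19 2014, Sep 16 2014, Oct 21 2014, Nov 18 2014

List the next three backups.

All dates are Tuesdays, 35, 28, 35, 28 days apart.
Specifically, the 3rd Tuesday of each month.
3rd Tuesday of December 2014: Dec 16 2014.
3rd Tuesday of January 2015: Jan 20 2015.
February 2015 — 3rd Tuesday is Feb 17 2015.

Dec 16 2014, Jan 20 2015, Feb 17 2015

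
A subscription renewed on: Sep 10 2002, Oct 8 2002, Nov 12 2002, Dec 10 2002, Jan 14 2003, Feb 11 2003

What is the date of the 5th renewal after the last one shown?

Jul 8 2003

These are Tuesdays at 28- or 35-day spacing (28, 35, 28, 35, 28).
The pattern: 2nd Tuesday of the month.
March 2003 — 2nd Tuesday is Mar 11 2003.
April 2003 — 2nd Tuesday is Apr 8 2003.
2nd Tuesday of May 2003: May 13 2003.
June 2003 — 2nd Tuesday is Jun 10 2003.
July 2003 — 2nd Tuesday is Jul 8 2003.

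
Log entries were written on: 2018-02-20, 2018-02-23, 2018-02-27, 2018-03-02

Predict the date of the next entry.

Gaps: 3, 4, 3 days — not constant, but cyclic with period 2.
The events fall on every Tuesday and Friday.
The following Tuesday is 2018-03-06.

2018-03-06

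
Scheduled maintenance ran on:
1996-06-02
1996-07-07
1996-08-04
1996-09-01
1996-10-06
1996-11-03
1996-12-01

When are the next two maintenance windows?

These are Sundays at 28- or 35-day spacing (35, 28, 28, 35, 28, 28).
The pattern: 1st Sunday of the month.
January 1997 — 1st Sunday is 1997-01-05.
1st Sunday of February 1997: 1997-02-02.

1997-01-05, 1997-02-02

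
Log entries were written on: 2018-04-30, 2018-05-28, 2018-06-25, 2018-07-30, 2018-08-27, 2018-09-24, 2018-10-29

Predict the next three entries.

2018-11-26, 2018-12-31, 2019-01-28

All Mondays; the gaps (28, 28, 35, 28, 28, 35) vary with month length.
This is the last Monday of each month.
Last Monday of November 2018: 2018-11-26.
Last Monday of December 2018: 2018-12-31.
January 2019 ends with Monday 2019-01-28.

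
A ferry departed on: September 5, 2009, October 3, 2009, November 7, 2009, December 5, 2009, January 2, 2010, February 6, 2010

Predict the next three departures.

All dates are Saturdays, 28, 35, 28, 28, 35 days apart.
Specifically, the 1st Saturday of each month.
March 2010 — 1st Saturday is March 6, 2010.
April 2010 — 1st Saturday is April 3, 2010.
May 2010 — 1st Saturday is May 1, 2010.

March 6, 2010; April 3, 2010; May 1, 2010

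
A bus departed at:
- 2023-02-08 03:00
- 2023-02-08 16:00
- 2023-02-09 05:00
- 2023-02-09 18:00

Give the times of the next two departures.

Spacing: 13, 13, 13 h — constant 13 h.
2023-02-09 18:00 + 13 h = 2023-02-10 07:00.
2023-02-10 07:00 + 13 h = 2023-02-10 20:00.

2023-02-10 07:00, 2023-02-10 20:00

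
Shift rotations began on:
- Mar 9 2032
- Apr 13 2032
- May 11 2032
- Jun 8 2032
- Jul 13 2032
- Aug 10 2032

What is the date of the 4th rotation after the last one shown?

These are Tuesdays at 28- or 35-day spacing (35, 28, 28, 35, 28).
The pattern: 2nd Tuesday of the month.
September 2032 — 2nd Tuesday is Sep 14 2032.
2nd Tuesday of October 2032: Oct 12 2032.
2nd Tuesday of November 2032: Nov 9 2032.
December 2032 — 2nd Tuesday is Dec 14 2032.

Dec 14 2032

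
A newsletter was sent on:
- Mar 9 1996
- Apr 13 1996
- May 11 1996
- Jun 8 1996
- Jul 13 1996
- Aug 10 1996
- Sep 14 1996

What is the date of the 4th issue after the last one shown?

All dates are Saturdays, 35, 28, 28, 35, 28, 35 days apart.
Specifically, the 2nd Saturday of each month.
October 1996 — 2nd Saturday is Oct 12 1996.
November 1996 — 2nd Saturday is Nov 9 1996.
2nd Saturday of December 1996: Dec 14 1996.
January 1997 — 2nd Saturday is Jan 11 1997.

Jan 11 1997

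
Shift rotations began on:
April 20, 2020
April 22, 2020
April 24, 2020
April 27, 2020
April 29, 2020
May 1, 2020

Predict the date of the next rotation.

The gap pattern 2, 2, 3, 2, 2 repeats every 3 events.
These are the Mondays, Wednesdays and Fridays of each week.
The following Monday is May 4, 2020.

May 4, 2020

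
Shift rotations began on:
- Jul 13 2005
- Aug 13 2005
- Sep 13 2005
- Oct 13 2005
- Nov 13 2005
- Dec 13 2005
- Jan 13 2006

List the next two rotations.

The day-of-month is always 13 (31, 31, 30, 31, 30, 31 days between events).
So this recurs on the 13th of each month.
February 2006: Feb 13 2006.
March 2006: Mar 13 2006.

Feb 13 2006, Mar 13 2006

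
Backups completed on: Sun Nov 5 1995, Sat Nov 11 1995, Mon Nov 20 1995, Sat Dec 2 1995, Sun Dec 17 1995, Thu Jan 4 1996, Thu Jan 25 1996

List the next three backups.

Gaps: 6, 9, 12, 15, 18, 21 days — each gap is 3 larger than the previous one.
Next gap: 24 days. Thu Jan 25 1996 + 24 days = Sun Feb 18 1996.
Next gap: 27 days. Sun Feb 18 1996 + 27 days = Sat Mar 16 1996.
Next gap: 30 days. Sat Mar 16 1996 + 30 days = Mon Apr 15 1996.

Sun Feb 18 1996, Sat Mar 16 1996, Mon Apr 15 1996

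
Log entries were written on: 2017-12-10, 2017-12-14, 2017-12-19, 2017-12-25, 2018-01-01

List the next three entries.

2018-01-09, 2018-01-18, 2018-01-28

Intervals are 4, 5, 6, 7 days — an arithmetic progression with common difference 1.
Next gap: 8 days. 2018-01-01 + 8 days = 2018-01-09.
Next gap: 9 days. 2018-01-09 + 9 days = 2018-01-18.
Next gap: 10 days. 2018-01-18 + 10 days = 2018-01-28.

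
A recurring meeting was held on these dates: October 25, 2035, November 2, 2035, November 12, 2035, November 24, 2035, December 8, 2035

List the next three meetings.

Intervals are 8, 10, 12, 14 days — an arithmetic progression with common difference 2.
Next gap: 16 days. December 8, 2035 + 16 days = December 24, 2035.
Next gap: 18 days. December 24, 2035 + 18 days = January 11, 2036.
Next gap: 20 days. January 11, 2036 + 20 days = January 31, 2036.

December 24, 2035; January 11, 2036; January 31, 2036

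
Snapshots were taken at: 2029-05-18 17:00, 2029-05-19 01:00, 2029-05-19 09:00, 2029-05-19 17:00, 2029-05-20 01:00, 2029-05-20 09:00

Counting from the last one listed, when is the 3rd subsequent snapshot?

Spacing: 8, 8, 8, 8, 8 h — constant 8 h.
2029-05-20 09:00 + 8 h = 2029-05-20 17:00.
2029-05-20 17:00 + 8 h = 2029-05-21 01:00.
2029-05-21 01:00 + 8 h = 2029-05-21 09:00.

2029-05-21 09:00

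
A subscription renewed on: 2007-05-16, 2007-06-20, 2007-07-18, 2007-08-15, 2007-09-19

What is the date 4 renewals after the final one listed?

2008-01-16

All dates are Wednesdays, 35, 28, 28, 35 days apart.
Specifically, the 3rd Wednesday of each month.
October 2007 — 3rd Wednesday is 2007-10-17.
3rd Wednesday of November 2007: 2007-11-21.
December 2007 — 3rd Wednesday is 2007-12-19.
3rd Wednesday of January 2008: 2008-01-16.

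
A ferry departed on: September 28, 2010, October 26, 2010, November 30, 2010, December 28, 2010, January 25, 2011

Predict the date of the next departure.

All Tuesdays; the gaps (28, 35, 28, 28) vary with month length.
This is the last Tuesday of each month.
February 2011 ends with Tuesday February 22, 2011.

February 22, 2011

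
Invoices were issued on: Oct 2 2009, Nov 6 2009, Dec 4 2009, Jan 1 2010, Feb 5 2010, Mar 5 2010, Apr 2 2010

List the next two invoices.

Gaps: 35, 28, 28, 35, 28, 28 days — a mix of 28 and 35. Every date is a Friday.
Each is the 1st Friday of its month.
1st Friday of May 2010: May 7 2010.
June 2010 — 1st Friday is Jun 4 2010.

May 7 2010, Jun 4 2010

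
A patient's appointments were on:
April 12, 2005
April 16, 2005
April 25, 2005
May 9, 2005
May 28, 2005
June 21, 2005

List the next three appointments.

July 20, 2005; August 23, 2005; October 1, 2005

Intervals are 4, 9, 14, 19, 24 days — an arithmetic progression with common difference 5.
Next gap: 29 days. June 21, 2005 + 29 days = July 20, 2005.
Next gap: 34 days. July 20, 2005 + 34 days = August 23, 2005.
Next gap: 39 days. August 23, 2005 + 39 days = October 1, 2005.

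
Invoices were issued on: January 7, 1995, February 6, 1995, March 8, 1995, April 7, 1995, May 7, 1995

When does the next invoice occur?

Gaps between consecutive events: 30, 30, 30, 30 days — a constant 30-day interval.
May 7, 1995 + 30 days = June 6, 1995.

June 6, 1995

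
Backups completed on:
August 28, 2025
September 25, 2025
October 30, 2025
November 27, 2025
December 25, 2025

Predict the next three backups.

January 29, 2026; February 26, 2026; March 26, 2026

All Thursdays; the gaps (28, 35, 28, 28) vary with month length.
This is the last Thursday of each month.
Last Thursday of January 2026: January 29, 2026.
February 2026 ends with Thursday February 26, 2026.
Last Thursday of March 2026: March 26, 2026.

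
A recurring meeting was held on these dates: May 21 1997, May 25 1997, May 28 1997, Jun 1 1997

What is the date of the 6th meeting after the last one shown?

Jun 22 1997

Gaps: 4, 3, 4 days — not constant, but cyclic with period 2.
The events fall on every Wednesday and Sunday.
Next Wednesday: Jun 4 1997.
The following Sunday is Jun 8 1997.
The following Wednesday is Jun 11 1997.
Next Sunday: Jun 15 1997.
Next Wednesday: Jun 18 1997.
Next Sunday: Jun 22 1997.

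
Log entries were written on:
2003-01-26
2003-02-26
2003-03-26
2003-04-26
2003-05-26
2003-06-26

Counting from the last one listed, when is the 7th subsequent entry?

2004-01-26

Each date is the 26th; the gaps (31, 28, 31, 30, 31) track the month lengths.
The rule is the 26th of each month.
Next: July 2003 → 2003-07-26.
Next: August 2003 → 2003-08-26.
Next: September 2003 → 2003-09-26.
Next: October 2003 → 2003-10-26.
November 2003: 2003-11-26.
Next: December 2003 → 2003-12-26.
January 2004: 2004-01-26.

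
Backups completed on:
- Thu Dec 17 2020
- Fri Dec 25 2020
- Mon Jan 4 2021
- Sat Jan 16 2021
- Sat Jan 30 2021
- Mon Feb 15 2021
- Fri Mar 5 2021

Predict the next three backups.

Thu Mar 25 2021, Fri Apr 16 2021, Mon May 10 2021

Intervals are 8, 10, 12, 14, 16, 18 days — an arithmetic progression with common difference 2.
Next gap: 20 days. Fri Mar 5 2021 + 20 days = Thu Mar 25 2021.
Next gap: 22 days. Thu Mar 25 2021 + 22 days = Fri Apr 16 2021.
Next gap: 24 days. Fri Apr 16 2021 + 24 days = Mon May 10 2021.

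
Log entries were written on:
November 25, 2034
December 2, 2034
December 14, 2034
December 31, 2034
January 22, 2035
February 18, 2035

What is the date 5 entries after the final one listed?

September 16, 2035

The spacing grows by 5 each time: 7, 12, 17, 22, 27 days.
Next gap: 32 days. February 18, 2035 + 32 days = March 22, 2035.
Next gap: 37 days. March 22, 2035 + 37 days = April 28, 2035.
Next gap: 42 days. April 28, 2035 + 42 days = June 9, 2035.
Next gap: 47 days. June 9, 2035 + 47 days = July 26, 2035.
Next gap: 52 days. July 26, 2035 + 52 days = September 16, 2035.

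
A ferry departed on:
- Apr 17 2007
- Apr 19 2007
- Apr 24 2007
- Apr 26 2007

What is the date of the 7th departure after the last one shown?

The gap pattern 2, 5, 2 repeats every 2 events.
These are the Tuesdays and Thursdays of each week.
The following Tuesday is May 1 2007.
The following Thursday is May 3 2007.
Next Tuesday: May 8 2007.
Next Thursday: May 10 2007.
The following Tuesday is May 15 2007.
Next Thursday: May 17 2007.
The following Tuesday is May 22 2007.

May 22 2007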